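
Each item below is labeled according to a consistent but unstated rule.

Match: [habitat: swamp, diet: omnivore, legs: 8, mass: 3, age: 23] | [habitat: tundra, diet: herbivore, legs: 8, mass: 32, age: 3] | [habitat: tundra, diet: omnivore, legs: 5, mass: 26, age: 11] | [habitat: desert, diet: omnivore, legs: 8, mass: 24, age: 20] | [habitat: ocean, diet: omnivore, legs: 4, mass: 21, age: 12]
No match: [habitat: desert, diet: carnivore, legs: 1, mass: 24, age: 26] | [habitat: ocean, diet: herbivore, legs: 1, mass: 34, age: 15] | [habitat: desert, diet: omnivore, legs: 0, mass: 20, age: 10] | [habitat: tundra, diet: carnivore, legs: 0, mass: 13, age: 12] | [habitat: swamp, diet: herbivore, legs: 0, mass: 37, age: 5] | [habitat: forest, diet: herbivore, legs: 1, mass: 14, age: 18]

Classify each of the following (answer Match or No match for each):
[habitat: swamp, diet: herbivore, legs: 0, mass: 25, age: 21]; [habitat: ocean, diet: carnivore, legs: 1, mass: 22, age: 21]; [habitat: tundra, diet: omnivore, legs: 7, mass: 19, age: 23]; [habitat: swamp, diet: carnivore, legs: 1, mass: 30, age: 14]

No match, No match, Match, No match

A rule that fits every label: legs ≥ 4 — true of each 'Match' example, false of each 'No match' one.
[habitat: swamp, diet: herbivore, legs: 0, mass: 25, age: 21] — legs = 0, hence No match. [habitat: ocean, diet: carnivore, legs: 1, mass: 22, age: 21] — legs = 1, hence No match. [habitat: tundra, diet: omnivore, legs: 7, mass: 19, age: 23] — legs = 7, hence Match. [habitat: swamp, diet: carnivore, legs: 1, mass: 30, age: 14] — legs = 1, hence No match.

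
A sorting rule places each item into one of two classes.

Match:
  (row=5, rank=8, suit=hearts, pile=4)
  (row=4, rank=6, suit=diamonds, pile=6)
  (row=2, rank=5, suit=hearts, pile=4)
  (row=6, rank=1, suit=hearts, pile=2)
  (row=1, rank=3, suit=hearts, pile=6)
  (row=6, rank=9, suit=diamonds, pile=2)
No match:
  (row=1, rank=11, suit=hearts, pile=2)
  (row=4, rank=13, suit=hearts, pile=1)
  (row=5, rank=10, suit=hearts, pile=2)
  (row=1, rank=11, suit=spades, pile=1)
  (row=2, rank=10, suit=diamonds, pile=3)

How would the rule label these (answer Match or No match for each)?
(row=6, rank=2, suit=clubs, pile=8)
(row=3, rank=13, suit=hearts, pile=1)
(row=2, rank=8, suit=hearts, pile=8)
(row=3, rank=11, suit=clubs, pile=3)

The rule appears to be: rank ≤ 9.

Match, No match, Match, No match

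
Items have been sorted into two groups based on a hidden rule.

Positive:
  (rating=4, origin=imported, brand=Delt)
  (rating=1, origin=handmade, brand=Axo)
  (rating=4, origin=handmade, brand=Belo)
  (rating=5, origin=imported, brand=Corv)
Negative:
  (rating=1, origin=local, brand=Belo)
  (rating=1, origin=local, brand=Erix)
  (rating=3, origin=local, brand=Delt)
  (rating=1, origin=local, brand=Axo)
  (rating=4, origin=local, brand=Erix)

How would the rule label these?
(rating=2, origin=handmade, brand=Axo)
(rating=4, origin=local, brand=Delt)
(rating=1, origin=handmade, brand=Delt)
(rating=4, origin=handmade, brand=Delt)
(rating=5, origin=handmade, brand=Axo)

Positive, Negative, Positive, Positive, Positive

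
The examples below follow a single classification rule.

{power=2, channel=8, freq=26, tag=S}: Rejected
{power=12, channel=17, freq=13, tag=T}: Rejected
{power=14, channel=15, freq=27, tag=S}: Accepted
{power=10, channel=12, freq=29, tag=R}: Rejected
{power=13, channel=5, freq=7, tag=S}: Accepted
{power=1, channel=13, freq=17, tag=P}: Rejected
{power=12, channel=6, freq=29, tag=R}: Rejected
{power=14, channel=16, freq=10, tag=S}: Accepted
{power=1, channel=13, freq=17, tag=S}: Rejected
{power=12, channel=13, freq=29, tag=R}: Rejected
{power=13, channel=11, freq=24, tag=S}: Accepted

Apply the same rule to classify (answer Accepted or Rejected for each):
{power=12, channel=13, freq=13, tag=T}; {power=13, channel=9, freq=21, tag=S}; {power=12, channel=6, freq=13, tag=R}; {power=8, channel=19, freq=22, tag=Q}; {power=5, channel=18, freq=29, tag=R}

The distinguishing property — power ≥ 13 — holds for all the 'Accepted' cases and none of the 'Rejected' cases.

Rejected, Accepted, Rejected, Rejected, Rejected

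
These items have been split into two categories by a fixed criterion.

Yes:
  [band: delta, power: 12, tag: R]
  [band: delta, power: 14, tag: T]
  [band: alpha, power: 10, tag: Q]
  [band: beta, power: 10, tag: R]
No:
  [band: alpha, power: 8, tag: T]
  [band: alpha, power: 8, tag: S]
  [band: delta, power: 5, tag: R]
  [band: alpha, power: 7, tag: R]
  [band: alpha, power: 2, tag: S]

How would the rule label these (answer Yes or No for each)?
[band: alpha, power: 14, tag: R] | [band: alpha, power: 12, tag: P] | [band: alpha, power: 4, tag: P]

Yes, Yes, No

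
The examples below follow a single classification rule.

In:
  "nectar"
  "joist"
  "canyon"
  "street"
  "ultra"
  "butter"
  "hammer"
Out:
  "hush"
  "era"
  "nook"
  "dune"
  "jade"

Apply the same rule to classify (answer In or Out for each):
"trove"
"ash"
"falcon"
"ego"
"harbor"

All 'In' examples share one property — length ≥ 5 — and every 'Out' example lacks it.
"trove": In (length 5).
"ash": Out (length 3).
"falcon": In (length 6).
"ego": Out (length 3).
"harbor": In (length 6).

In, Out, In, Out, In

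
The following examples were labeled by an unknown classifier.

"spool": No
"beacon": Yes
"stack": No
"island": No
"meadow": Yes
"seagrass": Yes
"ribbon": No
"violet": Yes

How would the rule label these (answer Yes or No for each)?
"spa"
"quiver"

The classifier is using: contains 'e'.
No: "spa", since no 'e'. Yes: "quiver", since has 'e'.

No, Yes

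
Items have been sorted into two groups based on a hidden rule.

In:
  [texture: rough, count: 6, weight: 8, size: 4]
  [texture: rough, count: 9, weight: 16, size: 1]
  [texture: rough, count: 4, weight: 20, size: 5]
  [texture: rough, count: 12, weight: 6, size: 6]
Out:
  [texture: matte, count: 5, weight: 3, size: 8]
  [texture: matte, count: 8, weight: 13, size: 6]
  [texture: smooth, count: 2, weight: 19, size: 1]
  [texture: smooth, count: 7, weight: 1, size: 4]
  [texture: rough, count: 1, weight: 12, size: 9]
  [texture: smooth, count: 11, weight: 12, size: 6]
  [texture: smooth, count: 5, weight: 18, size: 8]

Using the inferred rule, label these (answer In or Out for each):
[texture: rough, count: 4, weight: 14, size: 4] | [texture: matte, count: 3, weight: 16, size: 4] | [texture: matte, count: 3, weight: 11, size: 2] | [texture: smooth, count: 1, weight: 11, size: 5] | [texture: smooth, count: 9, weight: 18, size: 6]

In, Out, Out, Out, Out

The common property of the 'In' items is: texture is rough AND size ≤ 6. No 'Out' item has it.
[texture: rough, count: 4, weight: 14, size: 4] — texture is rough, size = 4, hence In. [texture: matte, count: 3, weight: 16, size: 4] — texture is matte, size = 4, hence Out. [texture: matte, count: 3, weight: 11, size: 2] — texture is matte, size = 2, hence Out. [texture: smooth, count: 1, weight: 11, size: 5] — texture is smooth, size = 5, hence Out. [texture: smooth, count: 9, weight: 18, size: 6] — texture is smooth, size = 6, hence Out.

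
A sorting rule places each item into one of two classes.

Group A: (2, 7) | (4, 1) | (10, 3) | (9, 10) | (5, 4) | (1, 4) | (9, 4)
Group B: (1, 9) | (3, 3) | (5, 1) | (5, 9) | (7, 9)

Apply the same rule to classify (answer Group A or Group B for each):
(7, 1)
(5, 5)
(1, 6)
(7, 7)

Group B, Group B, Group A, Group B

All 'Group A' examples share one property — sum is odd — and every 'Group B' example lacks it.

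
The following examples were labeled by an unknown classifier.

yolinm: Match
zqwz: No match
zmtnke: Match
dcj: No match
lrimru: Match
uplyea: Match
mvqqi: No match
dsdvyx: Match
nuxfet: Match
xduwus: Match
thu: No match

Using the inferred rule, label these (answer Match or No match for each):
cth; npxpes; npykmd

A rule that fits every label: length 6 — true of each 'Match' example, false of each 'No match' one.
cth → length 3 → No match.
npxpes → length 6 → Match.
npykmd → length 6 → Match.

No match, Match, Match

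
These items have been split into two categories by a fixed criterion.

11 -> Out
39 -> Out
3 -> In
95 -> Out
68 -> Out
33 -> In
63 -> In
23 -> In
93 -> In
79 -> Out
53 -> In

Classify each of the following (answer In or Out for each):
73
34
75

In, Out, Out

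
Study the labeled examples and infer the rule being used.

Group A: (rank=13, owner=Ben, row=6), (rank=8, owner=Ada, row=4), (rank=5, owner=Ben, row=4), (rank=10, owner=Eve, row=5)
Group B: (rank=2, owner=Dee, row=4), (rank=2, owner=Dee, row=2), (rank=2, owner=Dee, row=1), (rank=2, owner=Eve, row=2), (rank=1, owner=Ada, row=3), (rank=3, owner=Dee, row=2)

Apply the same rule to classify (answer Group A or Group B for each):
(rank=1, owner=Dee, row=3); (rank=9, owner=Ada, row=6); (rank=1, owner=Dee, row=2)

Group B, Group A, Group B

'Group A' ⟺ rank ≥ 5.
(rank=1, owner=Dee, row=3): Group B (rank = 1). (rank=9, owner=Ada, row=6): Group A (rank = 9). (rank=1, owner=Dee, row=2): Group B (rank = 1).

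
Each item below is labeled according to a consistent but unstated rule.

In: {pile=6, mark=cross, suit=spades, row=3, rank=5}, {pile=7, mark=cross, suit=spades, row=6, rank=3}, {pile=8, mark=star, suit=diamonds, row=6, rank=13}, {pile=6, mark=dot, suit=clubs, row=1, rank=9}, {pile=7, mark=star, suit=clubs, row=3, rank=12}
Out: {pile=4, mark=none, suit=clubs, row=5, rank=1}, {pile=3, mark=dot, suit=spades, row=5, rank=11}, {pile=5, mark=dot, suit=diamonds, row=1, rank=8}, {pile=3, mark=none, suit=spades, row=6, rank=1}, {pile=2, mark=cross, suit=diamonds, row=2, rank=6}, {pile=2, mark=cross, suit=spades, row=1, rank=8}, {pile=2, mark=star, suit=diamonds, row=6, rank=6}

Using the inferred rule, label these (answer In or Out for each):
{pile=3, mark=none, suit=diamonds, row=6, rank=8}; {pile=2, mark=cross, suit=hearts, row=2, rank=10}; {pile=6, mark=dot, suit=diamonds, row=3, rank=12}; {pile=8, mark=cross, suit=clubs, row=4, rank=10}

Out, Out, In, In

A rule that fits every label: pile ≥ 6 — true of each 'In' example, false of each 'Out' one.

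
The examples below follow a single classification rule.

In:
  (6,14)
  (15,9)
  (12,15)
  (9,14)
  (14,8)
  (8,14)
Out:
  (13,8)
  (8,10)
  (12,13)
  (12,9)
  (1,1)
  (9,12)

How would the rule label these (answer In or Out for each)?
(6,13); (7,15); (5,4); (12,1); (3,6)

One predicate separates the groups cleanly: max ≥ 14.
(6,13): Out (max 13).
(7,15): In (max 15).
(5,4): Out (max 5).
(12,1): Out (max 12).
(3,6): Out (max 6).

Out, In, Out, Out, Out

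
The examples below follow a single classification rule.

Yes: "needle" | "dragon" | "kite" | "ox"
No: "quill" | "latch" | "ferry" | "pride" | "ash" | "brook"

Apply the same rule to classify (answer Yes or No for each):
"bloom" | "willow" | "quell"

Rule: even length. This holds for each 'Yes' example and fails for each 'No' one.
"bloom": length 5, fails the rule → No.
"willow": length 6, qualifies → Yes.
"quell": length 5, fails the rule → No.

No, Yes, No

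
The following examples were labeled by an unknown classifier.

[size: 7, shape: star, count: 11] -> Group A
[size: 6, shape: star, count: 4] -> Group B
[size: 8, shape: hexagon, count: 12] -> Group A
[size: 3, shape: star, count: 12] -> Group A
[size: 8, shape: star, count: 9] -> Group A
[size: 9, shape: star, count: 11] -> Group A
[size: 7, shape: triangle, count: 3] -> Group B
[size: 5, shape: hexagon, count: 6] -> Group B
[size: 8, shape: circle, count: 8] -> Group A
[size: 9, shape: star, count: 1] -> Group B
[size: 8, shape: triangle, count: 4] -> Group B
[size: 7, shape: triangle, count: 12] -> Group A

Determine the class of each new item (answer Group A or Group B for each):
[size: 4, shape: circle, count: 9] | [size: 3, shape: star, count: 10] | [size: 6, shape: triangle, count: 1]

The rule appears to be: count ≥ 8.

Group A, Group A, Group B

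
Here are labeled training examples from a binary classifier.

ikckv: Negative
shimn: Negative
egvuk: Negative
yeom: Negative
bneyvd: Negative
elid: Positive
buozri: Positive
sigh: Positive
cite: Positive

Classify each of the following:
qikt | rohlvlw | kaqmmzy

'Positive' ⟺ even length AND contains 'i'.
qikt: length 4, has 'i' — satisfies this, so Positive. rohlvlw: length 7, no 'i' — doesn't match, so Negative. kaqmmzy: length 7, no 'i' — doesn't match, so Negative.

Positive, Negative, Negative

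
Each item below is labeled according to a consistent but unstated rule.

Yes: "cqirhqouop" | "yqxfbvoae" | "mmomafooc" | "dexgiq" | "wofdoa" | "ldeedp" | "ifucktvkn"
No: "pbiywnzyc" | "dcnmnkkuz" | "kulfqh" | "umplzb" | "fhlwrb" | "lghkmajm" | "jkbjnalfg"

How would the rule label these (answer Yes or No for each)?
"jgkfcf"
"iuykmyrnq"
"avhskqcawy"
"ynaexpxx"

No, Yes, Yes, Yes

The classifier is using: has ≥ 2 vowels.
"jgkfcf": 0 vowels — fails this test, so No.
"iuykmyrnq": 2 vowels — fits, so Yes.
"avhskqcawy": 2 vowels — fits, so Yes.
"ynaexpxx": 2 vowels — fits, so Yes.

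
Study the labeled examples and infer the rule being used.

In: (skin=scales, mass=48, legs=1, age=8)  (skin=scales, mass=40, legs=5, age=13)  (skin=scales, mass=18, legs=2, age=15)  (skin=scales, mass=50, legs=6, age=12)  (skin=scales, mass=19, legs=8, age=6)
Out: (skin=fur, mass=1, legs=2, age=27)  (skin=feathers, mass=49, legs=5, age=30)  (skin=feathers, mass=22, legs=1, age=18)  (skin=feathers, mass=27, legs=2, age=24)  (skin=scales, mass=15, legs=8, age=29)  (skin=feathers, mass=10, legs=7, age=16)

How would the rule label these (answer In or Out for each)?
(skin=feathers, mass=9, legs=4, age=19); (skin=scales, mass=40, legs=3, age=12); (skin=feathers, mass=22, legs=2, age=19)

Out, In, Out

A rule that fits every label: age ≤ 15 — true of each 'In' example, false of each 'Out' one.
(skin=feathers, mass=9, legs=4, age=19) → age = 19 → Out. (skin=scales, mass=40, legs=3, age=12) → age = 12 → In. (skin=feathers, mass=22, legs=2, age=19) → age = 19 → Out.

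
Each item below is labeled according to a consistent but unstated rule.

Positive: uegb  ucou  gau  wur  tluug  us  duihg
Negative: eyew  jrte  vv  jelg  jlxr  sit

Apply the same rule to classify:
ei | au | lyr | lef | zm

Negative, Positive, Negative, Negative, Negative

Checking candidate rules against both groups, what survives is: contains 'u'.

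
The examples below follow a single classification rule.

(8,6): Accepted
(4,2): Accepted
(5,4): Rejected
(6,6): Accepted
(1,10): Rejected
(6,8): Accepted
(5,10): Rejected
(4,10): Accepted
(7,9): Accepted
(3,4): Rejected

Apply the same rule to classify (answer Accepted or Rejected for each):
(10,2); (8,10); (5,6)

Checking candidate rules against both groups, what survives is: sum is even.

Accepted, Accepted, Rejected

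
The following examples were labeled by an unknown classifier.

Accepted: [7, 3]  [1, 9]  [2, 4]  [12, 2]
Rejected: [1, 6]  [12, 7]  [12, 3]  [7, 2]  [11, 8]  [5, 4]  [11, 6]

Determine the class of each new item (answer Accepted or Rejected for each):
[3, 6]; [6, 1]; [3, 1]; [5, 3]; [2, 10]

Rejected, Rejected, Accepted, Accepted, Accepted

The distinguishing property — sum is even — holds for all the 'Accepted' cases and none of the 'Rejected' cases.
[3, 6]: Rejected (3+6 = 9). [6, 1]: Rejected (6+1 = 7). [3, 1]: Accepted (3+1 = 4). [5, 3]: Accepted (5+3 = 8). [2, 10]: Accepted (2+10 = 12).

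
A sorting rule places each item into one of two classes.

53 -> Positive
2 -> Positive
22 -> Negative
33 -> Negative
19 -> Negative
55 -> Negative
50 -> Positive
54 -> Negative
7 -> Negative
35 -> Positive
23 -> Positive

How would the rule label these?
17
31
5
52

The rule appears to be: ≡ 2 (mod 3).

Positive, Negative, Positive, Negative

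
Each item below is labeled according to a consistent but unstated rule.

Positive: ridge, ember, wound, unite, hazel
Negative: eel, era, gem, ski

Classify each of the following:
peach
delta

Positive, Positive

The rule appears to be: length 5.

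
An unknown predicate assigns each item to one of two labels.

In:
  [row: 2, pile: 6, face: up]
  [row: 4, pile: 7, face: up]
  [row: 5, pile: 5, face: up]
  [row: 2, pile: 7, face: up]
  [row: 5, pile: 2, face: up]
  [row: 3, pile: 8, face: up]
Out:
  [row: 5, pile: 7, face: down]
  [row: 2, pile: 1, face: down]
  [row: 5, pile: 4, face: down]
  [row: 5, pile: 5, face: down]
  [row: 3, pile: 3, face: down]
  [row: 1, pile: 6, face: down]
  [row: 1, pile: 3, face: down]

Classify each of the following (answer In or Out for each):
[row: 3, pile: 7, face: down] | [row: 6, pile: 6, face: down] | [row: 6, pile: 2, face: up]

The pattern is that an item is 'In' exactly when: face is up.
Out: [row: 3, pile: 7, face: down], since face is down.
Out: [row: 6, pile: 6, face: down], since face is down.
In: [row: 6, pile: 2, face: up], since face is up.

Out, Out, In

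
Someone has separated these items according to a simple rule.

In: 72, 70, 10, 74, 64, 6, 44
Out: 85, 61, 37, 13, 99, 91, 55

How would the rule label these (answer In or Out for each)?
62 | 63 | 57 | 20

In, Out, Out, In

The rule appears to be: even.
62: 62 is even, fits → In. 63: 63 is odd, does not satisfy this → Out. 57: 57 is odd, does not satisfy this → Out. 20: 20 is even, fits → In.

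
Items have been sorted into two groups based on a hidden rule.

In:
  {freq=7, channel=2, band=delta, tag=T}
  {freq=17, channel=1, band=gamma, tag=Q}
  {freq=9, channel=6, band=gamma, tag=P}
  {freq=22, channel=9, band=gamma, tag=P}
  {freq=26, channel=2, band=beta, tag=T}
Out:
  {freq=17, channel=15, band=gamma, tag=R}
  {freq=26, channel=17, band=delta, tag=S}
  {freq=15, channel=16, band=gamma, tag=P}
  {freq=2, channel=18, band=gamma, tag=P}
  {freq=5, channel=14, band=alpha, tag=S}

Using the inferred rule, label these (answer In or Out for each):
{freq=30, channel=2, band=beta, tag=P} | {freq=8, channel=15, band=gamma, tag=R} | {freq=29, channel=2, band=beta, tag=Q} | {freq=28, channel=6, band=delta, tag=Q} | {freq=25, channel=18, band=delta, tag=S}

The simplest hypothesis consistent with all the labels is: channel ≤ 9.
In: {freq=30, channel=2, band=beta, tag=P}, since channel = 2.
Out: {freq=8, channel=15, band=gamma, tag=R}, since channel = 15.
In: {freq=29, channel=2, band=beta, tag=Q}, since channel = 2.
In: {freq=28, channel=6, band=delta, tag=Q}, since channel = 6.
Out: {freq=25, channel=18, band=delta, tag=S}, since channel = 18.

In, Out, In, In, Out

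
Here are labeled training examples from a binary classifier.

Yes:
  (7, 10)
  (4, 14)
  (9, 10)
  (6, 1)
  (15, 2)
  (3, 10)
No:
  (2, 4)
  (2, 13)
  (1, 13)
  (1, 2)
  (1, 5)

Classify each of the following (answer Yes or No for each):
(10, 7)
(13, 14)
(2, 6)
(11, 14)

Yes, Yes, No, Yes

Every 'Yes' example satisfies: first ≥ 3. None of the 'No' examples do.
(10, 7): Yes (first 10). (13, 14): Yes (first 13). (2, 6): No (first 2). (11, 14): Yes (first 11).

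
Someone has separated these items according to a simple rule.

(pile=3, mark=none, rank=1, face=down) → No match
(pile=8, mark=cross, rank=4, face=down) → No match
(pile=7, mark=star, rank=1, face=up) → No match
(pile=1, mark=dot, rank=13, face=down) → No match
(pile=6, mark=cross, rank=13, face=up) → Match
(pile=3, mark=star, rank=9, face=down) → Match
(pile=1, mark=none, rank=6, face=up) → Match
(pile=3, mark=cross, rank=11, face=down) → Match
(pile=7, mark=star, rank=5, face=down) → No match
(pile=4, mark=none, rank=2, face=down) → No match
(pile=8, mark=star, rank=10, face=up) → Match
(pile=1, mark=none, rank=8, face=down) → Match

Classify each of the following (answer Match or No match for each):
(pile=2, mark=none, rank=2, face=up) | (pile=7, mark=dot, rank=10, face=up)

No match, No match

Every 'Match' example satisfies: mark is not dot AND rank ≥ 6. None of the 'No match' examples do.
(pile=2, mark=none, rank=2, face=up): No match (mark is none, rank = 2).
(pile=7, mark=dot, rank=10, face=up): No match (mark is dot, rank = 10).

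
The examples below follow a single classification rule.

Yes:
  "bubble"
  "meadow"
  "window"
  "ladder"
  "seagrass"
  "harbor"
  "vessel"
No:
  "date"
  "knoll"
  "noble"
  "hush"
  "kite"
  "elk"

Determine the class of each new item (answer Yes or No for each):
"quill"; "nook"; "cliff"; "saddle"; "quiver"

No, No, No, Yes, Yes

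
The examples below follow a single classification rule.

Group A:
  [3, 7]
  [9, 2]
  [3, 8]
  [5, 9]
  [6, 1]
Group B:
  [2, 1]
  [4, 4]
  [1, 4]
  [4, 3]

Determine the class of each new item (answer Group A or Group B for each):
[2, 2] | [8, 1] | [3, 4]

All 'Group A' examples share one property — max ≥ 5 — and every 'Group B' example lacks it.
[2, 2]: max 2, fails the rule → Group B.
[8, 1]: max 8, has this property → Group A.
[3, 4]: max 4, fails the rule → Group B.

Group B, Group A, Group B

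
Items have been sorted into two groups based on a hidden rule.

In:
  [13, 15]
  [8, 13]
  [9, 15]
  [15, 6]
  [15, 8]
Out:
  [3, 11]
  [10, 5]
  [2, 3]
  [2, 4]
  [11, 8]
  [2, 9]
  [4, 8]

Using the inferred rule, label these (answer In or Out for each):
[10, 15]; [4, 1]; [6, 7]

'In' ⟺ sum ≥ 21.

In, Out, Out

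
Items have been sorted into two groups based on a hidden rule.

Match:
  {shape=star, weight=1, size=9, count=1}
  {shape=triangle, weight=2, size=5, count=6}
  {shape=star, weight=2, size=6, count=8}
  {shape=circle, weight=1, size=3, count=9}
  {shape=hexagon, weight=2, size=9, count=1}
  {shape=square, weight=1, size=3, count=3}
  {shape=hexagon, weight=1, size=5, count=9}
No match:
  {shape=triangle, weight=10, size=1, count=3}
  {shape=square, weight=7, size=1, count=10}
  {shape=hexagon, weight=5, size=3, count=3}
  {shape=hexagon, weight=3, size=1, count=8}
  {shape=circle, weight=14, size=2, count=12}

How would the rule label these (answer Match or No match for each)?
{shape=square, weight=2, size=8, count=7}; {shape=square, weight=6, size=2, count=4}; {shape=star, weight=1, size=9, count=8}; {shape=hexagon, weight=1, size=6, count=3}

Match, No match, Match, Match

All 'Match' examples share one property — weight ≤ 2 — and every 'No match' example lacks it.
{shape=square, weight=2, size=8, count=7}: Match (weight = 2).
{shape=square, weight=6, size=2, count=4}: No match (weight = 6).
{shape=star, weight=1, size=9, count=8}: Match (weight = 1).
{shape=hexagon, weight=1, size=6, count=3}: Match (weight = 1).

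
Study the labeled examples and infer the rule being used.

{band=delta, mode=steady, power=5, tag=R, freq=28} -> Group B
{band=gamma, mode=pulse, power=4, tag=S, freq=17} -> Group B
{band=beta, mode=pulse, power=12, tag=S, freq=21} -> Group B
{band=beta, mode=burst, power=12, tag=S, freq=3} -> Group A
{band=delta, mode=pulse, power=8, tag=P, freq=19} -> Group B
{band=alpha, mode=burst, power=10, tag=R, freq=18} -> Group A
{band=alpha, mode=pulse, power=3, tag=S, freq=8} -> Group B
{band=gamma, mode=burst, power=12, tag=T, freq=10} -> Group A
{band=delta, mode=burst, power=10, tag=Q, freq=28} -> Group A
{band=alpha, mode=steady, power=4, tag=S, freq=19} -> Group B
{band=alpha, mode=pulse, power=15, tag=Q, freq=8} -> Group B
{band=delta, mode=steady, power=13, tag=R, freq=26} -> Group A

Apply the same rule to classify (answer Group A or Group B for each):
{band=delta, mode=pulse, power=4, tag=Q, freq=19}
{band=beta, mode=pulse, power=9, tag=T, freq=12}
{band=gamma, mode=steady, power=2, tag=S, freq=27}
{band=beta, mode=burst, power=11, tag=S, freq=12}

Group B, Group B, Group B, Group A

The classifier is using: mode is burst OR freq = 26.
Group B: {band=delta, mode=pulse, power=4, tag=Q, freq=19}, since mode is pulse, freq = 19.
Group B: {band=beta, mode=pulse, power=9, tag=T, freq=12}, since mode is pulse, freq = 12.
Group B: {band=gamma, mode=steady, power=2, tag=S, freq=27}, since mode is steady, freq = 27.
Group A: {band=beta, mode=burst, power=11, tag=S, freq=12}, since mode is burst, freq = 12.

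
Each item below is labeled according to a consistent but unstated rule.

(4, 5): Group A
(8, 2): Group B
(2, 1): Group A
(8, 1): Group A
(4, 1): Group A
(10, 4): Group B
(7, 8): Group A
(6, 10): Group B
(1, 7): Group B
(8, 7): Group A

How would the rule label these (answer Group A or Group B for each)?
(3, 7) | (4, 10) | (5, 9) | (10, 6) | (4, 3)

Group B, Group B, Group B, Group B, Group A

A rule that fits every label: sum is odd — true of each 'Group A' example, false of each 'Group B' one.
(3, 7) — 3+7 = 10, hence Group B. (4, 10) — 4+10 = 14, hence Group B. (5, 9) — 5+9 = 14, hence Group B. (10, 6) — 10+6 = 16, hence Group B. (4, 3) — 4+3 = 7, hence Group A.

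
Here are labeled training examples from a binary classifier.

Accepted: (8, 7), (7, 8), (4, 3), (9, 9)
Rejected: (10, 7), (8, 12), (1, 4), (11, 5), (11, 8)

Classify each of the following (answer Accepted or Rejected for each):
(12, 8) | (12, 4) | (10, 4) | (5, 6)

Rejected, Rejected, Rejected, Accepted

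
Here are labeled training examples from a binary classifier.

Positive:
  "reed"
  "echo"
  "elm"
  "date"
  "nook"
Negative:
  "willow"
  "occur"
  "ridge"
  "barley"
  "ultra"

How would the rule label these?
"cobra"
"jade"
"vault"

One predicate separates the groups cleanly: length ≤ 4.
Negative: "cobra", since length 5. Positive: "jade", since length 4. Negative: "vault", since length 5.

Negative, Positive, Negative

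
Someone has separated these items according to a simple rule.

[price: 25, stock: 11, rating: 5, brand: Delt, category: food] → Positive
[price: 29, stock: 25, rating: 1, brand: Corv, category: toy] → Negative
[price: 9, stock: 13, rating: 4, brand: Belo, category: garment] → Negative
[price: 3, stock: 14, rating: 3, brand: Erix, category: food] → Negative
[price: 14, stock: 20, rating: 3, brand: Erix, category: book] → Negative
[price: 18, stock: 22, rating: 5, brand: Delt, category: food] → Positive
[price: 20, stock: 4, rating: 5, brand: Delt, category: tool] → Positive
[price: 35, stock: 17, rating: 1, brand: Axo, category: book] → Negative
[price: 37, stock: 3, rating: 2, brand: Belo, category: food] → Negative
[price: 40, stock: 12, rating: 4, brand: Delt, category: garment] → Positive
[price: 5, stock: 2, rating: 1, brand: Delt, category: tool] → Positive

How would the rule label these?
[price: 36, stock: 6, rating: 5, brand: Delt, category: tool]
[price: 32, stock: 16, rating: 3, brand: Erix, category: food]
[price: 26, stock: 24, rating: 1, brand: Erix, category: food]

Positive, Negative, Negative

The simplest hypothesis consistent with all the labels is: brand is Delt.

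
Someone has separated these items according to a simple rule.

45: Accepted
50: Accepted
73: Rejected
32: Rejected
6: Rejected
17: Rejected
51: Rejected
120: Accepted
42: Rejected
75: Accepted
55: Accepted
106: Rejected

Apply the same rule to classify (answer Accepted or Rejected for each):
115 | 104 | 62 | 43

'Accepted' ⟺ multiple of 5.
115: 115 = 5·23, satisfies this → Accepted. 104: 104 = 5·20 + 4, doesn't match → Rejected. 62: 62 = 5·12 + 2, doesn't match → Rejected. 43: 43 = 5·8 + 3, doesn't match → Rejected.

Accepted, Rejected, Rejected, Rejected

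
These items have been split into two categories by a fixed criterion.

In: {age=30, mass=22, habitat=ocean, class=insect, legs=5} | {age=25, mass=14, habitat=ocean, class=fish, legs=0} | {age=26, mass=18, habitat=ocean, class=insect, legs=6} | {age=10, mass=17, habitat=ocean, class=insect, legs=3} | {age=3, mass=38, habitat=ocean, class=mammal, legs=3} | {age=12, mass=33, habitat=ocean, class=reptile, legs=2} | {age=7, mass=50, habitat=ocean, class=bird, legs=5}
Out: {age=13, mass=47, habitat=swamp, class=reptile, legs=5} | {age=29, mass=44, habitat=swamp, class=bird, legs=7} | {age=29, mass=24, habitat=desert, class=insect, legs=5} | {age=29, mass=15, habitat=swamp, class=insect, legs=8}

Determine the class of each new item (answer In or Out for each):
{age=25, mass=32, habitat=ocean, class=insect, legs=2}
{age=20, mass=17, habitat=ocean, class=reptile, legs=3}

A rule that fits every label: habitat is ocean — true of each 'In' example, false of each 'Out' one.
{age=25, mass=32, habitat=ocean, class=insect, legs=2} — habitat is ocean, hence In.
{age=20, mass=17, habitat=ocean, class=reptile, legs=3} — habitat is ocean, hence In.

In, In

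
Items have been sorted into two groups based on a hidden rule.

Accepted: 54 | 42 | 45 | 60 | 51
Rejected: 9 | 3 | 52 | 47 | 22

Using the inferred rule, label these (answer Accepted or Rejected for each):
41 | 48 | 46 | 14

Rejected, Accepted, Rejected, Rejected

A rule that fits every label: multiple of 3 AND at least 22 — true of each 'Accepted' example, false of each 'Rejected' one.
41 — 41 = 3·13 + 2, 41 ≥ 22, hence Rejected.
48 — 48 = 3·16, 48 ≥ 22, hence Accepted.
46 — 46 = 3·15 + 1, 46 ≥ 22, hence Rejected.
14 — 14 = 3·4 + 2, 14 < 22, hence Rejected.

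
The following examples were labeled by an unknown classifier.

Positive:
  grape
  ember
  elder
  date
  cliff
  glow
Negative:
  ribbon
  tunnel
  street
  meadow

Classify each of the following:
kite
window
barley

Positive, Negative, Negative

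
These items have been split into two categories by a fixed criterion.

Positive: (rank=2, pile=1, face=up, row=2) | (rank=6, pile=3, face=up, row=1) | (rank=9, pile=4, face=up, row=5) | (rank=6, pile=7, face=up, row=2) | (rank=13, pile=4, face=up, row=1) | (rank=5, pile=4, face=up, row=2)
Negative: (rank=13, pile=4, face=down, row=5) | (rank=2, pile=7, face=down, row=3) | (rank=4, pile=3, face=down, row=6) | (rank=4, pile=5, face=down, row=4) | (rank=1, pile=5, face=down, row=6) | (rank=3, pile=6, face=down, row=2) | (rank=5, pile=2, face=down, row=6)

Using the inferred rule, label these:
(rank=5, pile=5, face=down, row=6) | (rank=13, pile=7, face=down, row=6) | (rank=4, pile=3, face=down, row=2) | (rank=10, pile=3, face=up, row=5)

Negative, Negative, Negative, Positive

A rule that fits every label: face is up — true of each 'Positive' example, false of each 'Negative' one.
(rank=5, pile=5, face=down, row=6): Negative (face is down). (rank=13, pile=7, face=down, row=6): Negative (face is down). (rank=4, pile=3, face=down, row=2): Negative (face is down). (rank=10, pile=3, face=up, row=5): Positive (face is up).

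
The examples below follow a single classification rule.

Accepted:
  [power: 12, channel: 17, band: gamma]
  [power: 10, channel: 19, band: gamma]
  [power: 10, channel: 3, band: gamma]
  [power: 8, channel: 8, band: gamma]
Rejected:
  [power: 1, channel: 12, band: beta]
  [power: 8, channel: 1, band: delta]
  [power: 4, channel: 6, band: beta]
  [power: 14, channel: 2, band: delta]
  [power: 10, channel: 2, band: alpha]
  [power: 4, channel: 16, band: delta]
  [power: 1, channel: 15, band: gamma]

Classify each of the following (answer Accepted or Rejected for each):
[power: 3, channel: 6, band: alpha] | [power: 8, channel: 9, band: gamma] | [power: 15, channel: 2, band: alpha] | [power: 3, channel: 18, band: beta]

Rejected, Accepted, Rejected, Rejected

Every 'Accepted' example satisfies: band is gamma AND power ≥ 4. None of the 'Rejected' examples do.
Rejected: [power: 3, channel: 6, band: alpha], since band is alpha, power = 3.
Accepted: [power: 8, channel: 9, band: gamma], since band is gamma, power = 8.
Rejected: [power: 15, channel: 2, band: alpha], since band is alpha, power = 15.
Rejected: [power: 3, channel: 18, band: beta], since band is beta, power = 3.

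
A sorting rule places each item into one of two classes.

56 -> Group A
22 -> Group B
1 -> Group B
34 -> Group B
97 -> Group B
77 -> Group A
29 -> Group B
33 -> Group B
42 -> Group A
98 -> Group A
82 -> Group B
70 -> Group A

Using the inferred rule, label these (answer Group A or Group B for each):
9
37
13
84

Group B, Group B, Group B, Group A

The classifier is using: multiple of 7.
Group B: 9, since 9 = 7·1 + 2. Group B: 37, since 37 = 7·5 + 2. Group B: 13, since 13 = 7·1 + 6. Group A: 84, since 84 = 7·12.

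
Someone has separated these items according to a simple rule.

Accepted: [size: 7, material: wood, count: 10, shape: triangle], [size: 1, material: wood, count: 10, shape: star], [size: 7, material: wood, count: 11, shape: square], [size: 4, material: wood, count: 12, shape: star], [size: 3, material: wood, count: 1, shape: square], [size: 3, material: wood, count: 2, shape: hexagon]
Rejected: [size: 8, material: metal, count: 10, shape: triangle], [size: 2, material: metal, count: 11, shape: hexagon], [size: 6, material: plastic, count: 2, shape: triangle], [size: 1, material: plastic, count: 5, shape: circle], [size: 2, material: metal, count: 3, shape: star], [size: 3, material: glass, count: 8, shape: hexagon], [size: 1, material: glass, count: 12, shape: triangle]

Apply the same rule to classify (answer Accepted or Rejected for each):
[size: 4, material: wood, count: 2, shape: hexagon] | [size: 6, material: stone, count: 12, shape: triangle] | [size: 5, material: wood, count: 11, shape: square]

Accepted, Rejected, Accepted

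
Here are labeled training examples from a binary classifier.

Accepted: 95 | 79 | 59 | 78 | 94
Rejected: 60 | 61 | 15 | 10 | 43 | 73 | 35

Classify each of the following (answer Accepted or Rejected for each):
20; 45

A rule that fits every label: digit sum ≥ 11 — true of each 'Accepted' example, false of each 'Rejected' one.

Rejected, Rejected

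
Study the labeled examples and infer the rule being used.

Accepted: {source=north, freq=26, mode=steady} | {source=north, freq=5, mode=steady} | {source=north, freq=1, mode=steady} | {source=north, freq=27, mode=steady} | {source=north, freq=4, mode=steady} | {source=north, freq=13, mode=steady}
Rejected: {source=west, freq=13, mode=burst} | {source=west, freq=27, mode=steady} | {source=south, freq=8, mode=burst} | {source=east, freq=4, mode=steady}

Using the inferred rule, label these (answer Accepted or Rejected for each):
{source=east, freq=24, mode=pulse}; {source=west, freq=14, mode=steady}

Rejected, Rejected

'Accepted' ⟺ source is north.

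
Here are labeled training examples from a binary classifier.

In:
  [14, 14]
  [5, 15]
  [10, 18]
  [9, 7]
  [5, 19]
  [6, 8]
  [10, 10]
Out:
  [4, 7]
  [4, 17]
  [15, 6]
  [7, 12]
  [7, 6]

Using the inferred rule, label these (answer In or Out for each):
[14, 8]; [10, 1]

In, Out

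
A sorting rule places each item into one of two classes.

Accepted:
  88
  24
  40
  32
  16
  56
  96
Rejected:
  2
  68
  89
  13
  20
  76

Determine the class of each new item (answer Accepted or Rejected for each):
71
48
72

Rejected, Accepted, Accepted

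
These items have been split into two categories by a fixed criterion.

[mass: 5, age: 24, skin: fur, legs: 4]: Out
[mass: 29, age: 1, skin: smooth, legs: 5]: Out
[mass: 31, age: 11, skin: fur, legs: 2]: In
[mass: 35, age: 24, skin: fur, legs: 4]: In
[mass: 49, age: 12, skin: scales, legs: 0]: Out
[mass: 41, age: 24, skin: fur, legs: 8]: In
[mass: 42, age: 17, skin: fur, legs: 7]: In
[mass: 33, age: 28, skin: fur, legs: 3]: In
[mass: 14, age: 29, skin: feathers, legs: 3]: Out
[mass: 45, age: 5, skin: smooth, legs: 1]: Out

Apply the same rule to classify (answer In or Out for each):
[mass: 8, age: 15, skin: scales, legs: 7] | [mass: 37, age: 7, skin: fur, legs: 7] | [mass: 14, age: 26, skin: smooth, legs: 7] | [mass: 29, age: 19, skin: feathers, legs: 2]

Out, In, Out, Out

Every 'In' example satisfies: skin is fur AND mass ≥ 14. None of the 'Out' examples do.
Out: [mass: 8, age: 15, skin: scales, legs: 7], since skin is scales, mass = 8.
In: [mass: 37, age: 7, skin: fur, legs: 7], since skin is fur, mass = 37.
Out: [mass: 14, age: 26, skin: smooth, legs: 7], since skin is smooth, mass = 14.
Out: [mass: 29, age: 19, skin: feathers, legs: 2], since skin is feathers, mass = 29.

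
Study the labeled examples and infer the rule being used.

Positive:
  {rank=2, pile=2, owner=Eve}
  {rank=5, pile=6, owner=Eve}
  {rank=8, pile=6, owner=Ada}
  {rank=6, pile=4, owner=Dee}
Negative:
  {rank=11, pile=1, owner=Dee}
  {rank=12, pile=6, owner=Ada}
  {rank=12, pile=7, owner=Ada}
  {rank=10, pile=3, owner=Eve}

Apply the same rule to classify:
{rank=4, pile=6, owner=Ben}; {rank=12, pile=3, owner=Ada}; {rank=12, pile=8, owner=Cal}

Every 'Positive' example satisfies: rank ≤ 8. None of the 'Negative' examples do.
Positive: {rank=4, pile=6, owner=Ben}, since rank = 4. Negative: {rank=12, pile=3, owner=Ada}, since rank = 12. Negative: {rank=12, pile=8, owner=Cal}, since rank = 12.

Positive, Negative, Negative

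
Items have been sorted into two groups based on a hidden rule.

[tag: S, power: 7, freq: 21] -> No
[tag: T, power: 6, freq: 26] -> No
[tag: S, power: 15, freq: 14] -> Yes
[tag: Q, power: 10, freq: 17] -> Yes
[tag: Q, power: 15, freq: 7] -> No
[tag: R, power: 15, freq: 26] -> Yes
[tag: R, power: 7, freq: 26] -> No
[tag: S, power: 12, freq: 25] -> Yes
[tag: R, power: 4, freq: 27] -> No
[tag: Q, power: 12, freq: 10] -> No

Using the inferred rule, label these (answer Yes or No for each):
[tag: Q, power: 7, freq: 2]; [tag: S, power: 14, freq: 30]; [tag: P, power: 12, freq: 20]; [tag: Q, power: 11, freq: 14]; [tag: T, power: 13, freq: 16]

No, Yes, Yes, Yes, Yes

All 'Yes' examples share one property — freq ≥ 14 AND power ≥ 10 — and every 'No' example lacks it.
[tag: Q, power: 7, freq: 2] — freq = 2, power = 7, hence No. [tag: S, power: 14, freq: 30] — freq = 30, power = 14, hence Yes. [tag: P, power: 12, freq: 20] — freq = 20, power = 12, hence Yes. [tag: Q, power: 11, freq: 14] — freq = 14, power = 11, hence Yes. [tag: T, power: 13, freq: 16] — freq = 16, power = 13, hence Yes.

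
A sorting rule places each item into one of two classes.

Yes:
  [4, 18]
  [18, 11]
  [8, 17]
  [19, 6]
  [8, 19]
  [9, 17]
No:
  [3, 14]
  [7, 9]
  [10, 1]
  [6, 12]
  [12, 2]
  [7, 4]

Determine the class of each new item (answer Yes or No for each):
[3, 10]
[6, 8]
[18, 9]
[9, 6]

'Yes' ⟺ sum ≥ 22.
[3, 10]: 3+10 = 13, does not fit → No.
[6, 8]: 6+8 = 14, does not fit → No.
[18, 9]: 18+9 = 27, qualifies → Yes.
[9, 6]: 9+6 = 15, does not fit → No.

No, No, Yes, No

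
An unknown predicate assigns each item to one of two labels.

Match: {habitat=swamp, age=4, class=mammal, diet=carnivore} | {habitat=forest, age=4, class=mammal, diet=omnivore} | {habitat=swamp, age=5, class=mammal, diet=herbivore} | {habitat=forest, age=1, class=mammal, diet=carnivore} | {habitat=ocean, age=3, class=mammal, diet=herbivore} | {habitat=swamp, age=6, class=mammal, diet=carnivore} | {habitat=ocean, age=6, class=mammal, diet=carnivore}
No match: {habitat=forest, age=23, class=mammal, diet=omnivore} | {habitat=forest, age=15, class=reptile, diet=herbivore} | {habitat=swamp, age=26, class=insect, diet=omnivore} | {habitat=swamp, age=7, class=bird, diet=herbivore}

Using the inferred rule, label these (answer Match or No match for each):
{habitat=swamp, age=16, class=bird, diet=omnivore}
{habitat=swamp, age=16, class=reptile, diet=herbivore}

The common property of the 'Match' items is: age ≤ 6. No 'No match' item has it.
{habitat=swamp, age=16, class=bird, diet=omnivore}: No match (age = 16).
{habitat=swamp, age=16, class=reptile, diet=herbivore}: No match (age = 16).

No match, No match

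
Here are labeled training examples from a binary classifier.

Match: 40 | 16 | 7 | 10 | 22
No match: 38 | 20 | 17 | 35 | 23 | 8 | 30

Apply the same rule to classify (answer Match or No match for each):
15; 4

No match, Match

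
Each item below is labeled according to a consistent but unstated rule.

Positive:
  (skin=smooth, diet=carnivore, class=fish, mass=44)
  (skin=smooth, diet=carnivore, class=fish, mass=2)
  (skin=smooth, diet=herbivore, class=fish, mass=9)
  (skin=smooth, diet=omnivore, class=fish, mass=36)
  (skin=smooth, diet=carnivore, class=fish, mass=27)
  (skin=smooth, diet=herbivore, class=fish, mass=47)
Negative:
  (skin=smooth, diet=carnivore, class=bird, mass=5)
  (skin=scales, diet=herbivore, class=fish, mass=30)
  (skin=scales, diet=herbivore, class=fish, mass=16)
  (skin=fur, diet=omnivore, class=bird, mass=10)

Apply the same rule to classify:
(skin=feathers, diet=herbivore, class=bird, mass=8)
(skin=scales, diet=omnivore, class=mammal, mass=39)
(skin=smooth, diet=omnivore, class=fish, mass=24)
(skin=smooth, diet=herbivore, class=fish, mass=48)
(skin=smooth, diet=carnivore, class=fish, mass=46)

Every 'Positive' example satisfies: skin is smooth AND class is fish. None of the 'Negative' examples do.
(skin=feathers, diet=herbivore, class=bird, mass=8): skin is feathers, class is bird — doesn't match, so Negative. (skin=scales, diet=omnivore, class=mammal, mass=39): skin is scales, class is mammal — doesn't match, so Negative. (skin=smooth, diet=omnivore, class=fish, mass=24): skin is smooth, class is fish — passes, so Positive. (skin=smooth, diet=herbivore, class=fish, mass=48): skin is smooth, class is fish — passes, so Positive. (skin=smooth, diet=carnivore, class=fish, mass=46): skin is smooth, class is fish — passes, so Positive.

Negative, Negative, Positive, Positive, Positive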